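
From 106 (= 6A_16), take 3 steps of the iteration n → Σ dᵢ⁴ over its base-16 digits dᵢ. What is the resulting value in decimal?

642

106 = (6,10)_16 → 6⁴ + 10⁴ = 11296
11296 = (2,12,2,0)_16 → 2⁴ + 12⁴ + 2⁴ + 0⁴ = 20768
20768 = (5,1,2,0)_16 → 5⁴ + 1⁴ + 2⁴ + 0⁴ = 642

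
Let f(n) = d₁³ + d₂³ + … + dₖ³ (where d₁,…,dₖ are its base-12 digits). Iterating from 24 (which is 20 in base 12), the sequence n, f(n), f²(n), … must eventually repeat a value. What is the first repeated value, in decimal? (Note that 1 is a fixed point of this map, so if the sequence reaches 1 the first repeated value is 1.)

8

24 = (2,0)_12 → 2³ + 0³ = 8 + 0 = 8
8 = (8)_12 → 8³ = 512
512 = (3,6,8)_12 → 3³ + 6³ + 8³ = 27 + 216 + 512 = 755
755 = (5,2,11)_12 → 5³ + 2³ + 11³ = 125 + 8 + 1331 = 1464
1464 = (10,2,0)_12 → 10³ + 2³ + 0³ = 1000 + 8 + 0 = 1008
1008 = (7,0,0)_12 → 7³ + 0³ + 0³ = 343 + 0 + 0 = 343
343 = (2,4,7)_12 → 2³ + 4³ + 7³ = 8 + 64 + 343 = 415
415 = (2,10,7)_12 → 2³ + 10³ + 7³ = 8 + 1000 + 343 = 1351
1351 = (9,4,7)_12 → 9³ + 4³ + 7³ = 729 + 64 + 343 = 1136
1136 = (7,10,8)_12 → 7³ + 10³ + 8³ = 343 + 1000 + 512 = 1855
1855 = (1,0,10,7)_12 → 1³ + 0³ + 10³ + 7³ = 1 + 0 + 1000 + 343 = 1344
1344 = (9,4,0)_12 → 9³ + 4³ + 0³ = 729 + 64 + 0 = 793
793 = (5,6,1)_12 → 5³ + 6³ + 1³ = 125 + 216 + 1 = 342
342 = (2,4,6)_12 → 2³ + 4³ + 6³ = 8 + 64 + 216 = 288
288 = (2,0,0)_12 → 2³ + 0³ + 0³ = 8 + 0 + 0 = 8  — 8 already appeared earlier.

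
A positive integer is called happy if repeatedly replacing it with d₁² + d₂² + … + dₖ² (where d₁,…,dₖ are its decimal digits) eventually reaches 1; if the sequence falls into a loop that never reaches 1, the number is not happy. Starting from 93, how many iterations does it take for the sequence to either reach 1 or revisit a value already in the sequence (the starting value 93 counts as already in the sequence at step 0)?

93 → 9² + 3² = 81 + 9 = 90
90 → 9² + 0² = 81 + 0 = 81
81 → 8² + 1² = 64 + 1 = 65
65 → 6² + 5² = 36 + 25 = 61
61 → 6² + 1² = 36 + 1 = 37
37 → 3² + 7² = 9 + 49 = 58
58 → 5² + 8² = 25 + 64 = 89
89 → 8² + 9² = 64 + 81 = 145
145 → 1² + 4² + 5² = 1 + 16 + 25 = 42
42 → 4² + 2² = 16 + 4 = 20
20 → 2² + 0² = 4 + 0 = 4
4 → 4² = 16
16 → 1² + 6² = 1 + 36 = 37  — 37 repeats.
That took 13 steps.

13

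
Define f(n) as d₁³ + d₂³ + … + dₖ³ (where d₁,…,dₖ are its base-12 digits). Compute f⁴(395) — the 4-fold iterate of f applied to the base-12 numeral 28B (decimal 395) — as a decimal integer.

395 = (2,8,11)_12 → 2³ + 8³ + 11³ = 1851
1851 = (1,0,10,3)_12 → 1³ + 0³ + 10³ + 3³ = 1028
1028 = (7,1,8)_12 → 7³ + 1³ + 8³ = 856
856 = (5,11,4)_12 → 5³ + 11³ + 4³ = 1520

1520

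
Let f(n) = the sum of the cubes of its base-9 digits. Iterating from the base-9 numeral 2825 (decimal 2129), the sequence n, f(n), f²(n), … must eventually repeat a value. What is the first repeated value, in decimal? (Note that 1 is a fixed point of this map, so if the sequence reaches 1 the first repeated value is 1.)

2129 = (2,8,2,5)_9 → 653
653 = (8,0,5)_9 → 637
637 = (7,7,7)_9 → 1029
1029 = (1,3,6,3)_9 → 271
271 = (3,3,1)_9 → 55
55 = (6,1)_9 → 217
217 = (2,6,1)_9 → 225
225 = (2,7,0)_9 → 351
351 = (4,3,0)_9 → 91
91 = (1,1,1)_9 → 3
3 = (3)_9 → 27
27 = (3,0)_9 → 27  — 27 already appeared earlier.

27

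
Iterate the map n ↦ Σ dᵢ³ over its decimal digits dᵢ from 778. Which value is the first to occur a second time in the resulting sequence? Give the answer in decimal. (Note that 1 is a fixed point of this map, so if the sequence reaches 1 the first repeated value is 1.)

1

778 → 1198
1198 → 1243
1243 → 100
100 → 1  — reached the fixed point 1.
1 → 1, so 1 is the first repeated value.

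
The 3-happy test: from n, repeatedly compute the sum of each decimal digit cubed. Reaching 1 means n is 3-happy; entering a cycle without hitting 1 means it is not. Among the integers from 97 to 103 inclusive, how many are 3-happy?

97: 97 → 1072 → 352 → 160 → 217 → 352  — not 3-happy
98: 98 → 1241 → 74 → 407 → 407  — not 3-happy
99: 99 → 1458 → 702 → 351 → 153 → 153  — not 3-happy
100: 100 → 1  — 3-happy
101: 101 → 2 → 8 → 512 → 134 → 92 → 737 → 713 → 371 → 371  — not 3-happy
102: 102 → 9 → 729 → 1080 → 513 → 153 → 153  — not 3-happy
103: 103 → 28 → 520 → 133 → 55 → 250 → 133  — not 3-happy
3-happy: 100

1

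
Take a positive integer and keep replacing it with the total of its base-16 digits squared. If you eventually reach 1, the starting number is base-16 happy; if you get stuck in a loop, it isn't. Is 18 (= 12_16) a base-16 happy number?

not base-16 happy

18 = (1,2)_16 → 1² + 2² = 1 + 4 = 5
5 = (5)_16 → 5² = 25
25 = (1,9)_16 → 1² + 9² = 1 + 81 = 82
82 = (5,2)_16 → 5² + 2² = 25 + 4 = 29
29 = (1,13)_16 → 1² + 13² = 1 + 169 = 170
170 = (10,10)_16 → 10² + 10² = 100 + 100 = 200
200 = (12,8)_16 → 12² + 8² = 144 + 64 = 208
208 = (13,0)_16 → 13² + 0² = 169 + 0 = 169
169 = (10,9)_16 → 10² + 9² = 100 + 81 = 181
181 = (11,5)_16 → 11² + 5² = 121 + 25 = 146
146 = (9,2)_16 → 9² + 2² = 81 + 4 = 85
85 = (5,5)_16 → 5² + 5² = 25 + 25 = 50
50 = (3,2)_16 → 3² + 2² = 9 + 4 = 13
13 = (13)_16 → 13² = 169  — 169 already seen; the sequence cycles without reaching 1.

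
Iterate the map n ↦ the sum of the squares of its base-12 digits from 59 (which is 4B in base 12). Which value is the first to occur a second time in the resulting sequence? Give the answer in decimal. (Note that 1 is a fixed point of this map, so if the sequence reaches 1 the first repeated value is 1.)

5

59 = (4,11)_12 → 4² + 11² = 137
137 = (11,5)_12 → 11² + 5² = 146
146 = (1,0,2)_12 → 1² + 0² + 2² = 5
5 = (5)_12 → 5² = 25
25 = (2,1)_12 → 2² + 1² = 5  — 5 already appeared earlier.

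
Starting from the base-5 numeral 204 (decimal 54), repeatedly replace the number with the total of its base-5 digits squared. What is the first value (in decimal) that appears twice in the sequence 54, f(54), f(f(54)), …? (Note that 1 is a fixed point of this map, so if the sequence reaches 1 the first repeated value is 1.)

16

54 = (2,0,4)_5 → 2² + 0² + 4² = 20
20 = (4,0)_5 → 4² + 0² = 16
16 = (3,1)_5 → 3² + 1² = 10
10 = (2,0)_5 → 2² + 0² = 4
4 = (4)_5 → 4² = 16  — 16 already appeared earlier.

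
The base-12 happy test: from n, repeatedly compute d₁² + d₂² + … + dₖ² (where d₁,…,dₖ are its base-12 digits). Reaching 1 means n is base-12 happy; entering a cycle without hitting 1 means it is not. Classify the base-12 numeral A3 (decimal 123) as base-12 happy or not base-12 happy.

not base-12 happy

123 = (10,3)_12 → 10² + 3² = 100 + 9 = 109
109 = (9,1)_12 → 9² + 1² = 81 + 1 = 82
82 = (6,10)_12 → 6² + 10² = 36 + 100 = 136
136 = (11,4)_12 → 11² + 4² = 121 + 16 = 137
137 = (11,5)_12 → 11² + 5² = 121 + 25 = 146
146 = (1,0,2)_12 → 1² + 0² + 2² = 1 + 0 + 4 = 5
5 = (5)_12 → 5² = 25
25 = (2,1)_12 → 2² + 1² = 4 + 1 = 5  — 5 already seen; the sequence cycles without reaching 1.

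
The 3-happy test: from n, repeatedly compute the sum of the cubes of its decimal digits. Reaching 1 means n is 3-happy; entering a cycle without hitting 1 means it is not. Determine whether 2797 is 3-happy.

3-happy

2797 → 1423
1423 → 100
100 → 1  — reached 1.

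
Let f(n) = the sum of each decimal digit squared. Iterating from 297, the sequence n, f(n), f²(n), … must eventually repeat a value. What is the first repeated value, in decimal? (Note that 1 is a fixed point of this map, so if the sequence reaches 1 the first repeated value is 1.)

297 → 2² + 9² + 7² = 4 + 81 + 49 = 134
134 → 1² + 3² + 4² = 1 + 9 + 16 = 26
26 → 2² + 6² = 4 + 36 = 40
40 → 4² + 0² = 16 + 0 = 16
16 → 1² + 6² = 1 + 36 = 37
37 → 3² + 7² = 9 + 49 = 58
58 → 5² + 8² = 25 + 64 = 89
89 → 8² + 9² = 64 + 81 = 145
145 → 1² + 4² + 5² = 1 + 16 + 25 = 42
42 → 4² + 2² = 16 + 4 = 20
20 → 2² + 0² = 4 + 0 = 4
4 → 4² = 16  — 16 already appeared earlier.

16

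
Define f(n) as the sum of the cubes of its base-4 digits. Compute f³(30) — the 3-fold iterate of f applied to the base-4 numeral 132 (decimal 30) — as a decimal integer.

30 = (1,3,2)_4 → 1³ + 3³ + 2³ = 36
36 = (2,1,0)_4 → 2³ + 1³ + 0³ = 9
9 = (2,1)_4 → 2³ + 1³ = 9

9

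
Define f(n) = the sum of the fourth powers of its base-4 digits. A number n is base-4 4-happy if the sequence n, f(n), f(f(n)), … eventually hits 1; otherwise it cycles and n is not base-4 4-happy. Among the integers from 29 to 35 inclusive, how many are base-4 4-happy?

5

29: 29 → 83 → 83  — not base-4 4-happy
30: 30 → 98 → 33 → 17 → 2 → 16 → 1  — base-4 4-happy
31: 31 → 163 → 113 → 83 → 83  — not base-4 4-happy
32: 32 → 16 → 1  — base-4 4-happy
33: 33 → 17 → 2 → 16 → 1  — base-4 4-happy
34: 34 → 32 → 16 → 1  — base-4 4-happy
35: 35 → 97 → 18 → 17 → 2 → 16 → 1  — base-4 4-happy
base-4 4-happy: 30, 32, 33, 34, 35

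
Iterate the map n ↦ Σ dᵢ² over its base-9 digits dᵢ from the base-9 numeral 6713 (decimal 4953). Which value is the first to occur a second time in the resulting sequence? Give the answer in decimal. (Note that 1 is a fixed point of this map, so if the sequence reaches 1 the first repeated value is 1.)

1

4953 = (6,7,1,3)_9 → 6² + 7² + 1² + 3² = 36 + 49 + 1 + 9 = 95
95 = (1,1,5)_9 → 1² + 1² + 5² = 1 + 1 + 25 = 27
27 = (3,0)_9 → 3² + 0² = 9 + 0 = 9
9 = (1,0)_9 → 1² + 0² = 1 + 0 = 1  — reached the fixed point 1.
1 → 1, so 1 is the first repeated value.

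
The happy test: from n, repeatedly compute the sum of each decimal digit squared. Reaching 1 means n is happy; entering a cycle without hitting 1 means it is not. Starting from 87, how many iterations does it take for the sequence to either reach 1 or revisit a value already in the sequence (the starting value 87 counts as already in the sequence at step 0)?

87 → 8² + 7² = 64 + 49 = 113
113 → 1² + 1² + 3² = 1 + 1 + 9 = 11
11 → 1² + 1² = 1 + 1 = 2
2 → 2² = 4
4 → 4² = 16
16 → 1² + 6² = 1 + 36 = 37
37 → 3² + 7² = 9 + 49 = 58
58 → 5² + 8² = 25 + 64 = 89
89 → 8² + 9² = 64 + 81 = 145
145 → 1² + 4² + 5² = 1 + 16 + 25 = 42
42 → 4² + 2² = 16 + 4 = 20
20 → 2² + 0² = 4 + 0 = 4  — 4 repeats.
That took 12 steps.

12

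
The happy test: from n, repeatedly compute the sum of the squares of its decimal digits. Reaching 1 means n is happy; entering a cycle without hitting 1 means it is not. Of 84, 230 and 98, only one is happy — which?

84: 84 → 80 → 64 → 52 → 29 → 85 → 89 → 145 → 42 → 20 → 4 → 16 → 37 → 58 → 89  — repeats 89 (not happy)
230: 230 → 13 → 10 → 1  — reaches 1 (happy)
98: 98 → 145 → 42 → 20 → 4 → 16 → 37 → 58 → 89 → 145  — repeats 145 (not happy)

230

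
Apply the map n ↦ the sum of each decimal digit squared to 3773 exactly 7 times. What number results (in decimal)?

42

3773 → 3² + 7² + 7² + 3² = 116
116 → 1² + 1² + 6² = 38
38 → 3² + 8² = 73
73 → 7² + 3² = 58
58 → 5² + 8² = 89
89 → 8² + 9² = 145
145 → 1² + 4² + 5² = 42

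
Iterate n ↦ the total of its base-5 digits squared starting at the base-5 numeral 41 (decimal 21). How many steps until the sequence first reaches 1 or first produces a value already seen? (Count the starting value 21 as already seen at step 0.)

3

21 = (4,1)_5 → 4² + 1² = 16 + 1 = 17
17 = (3,2)_5 → 3² + 2² = 9 + 4 = 13
13 = (2,3)_5 → 2² + 3² = 4 + 9 = 13  — 13 repeats.
That took 3 steps.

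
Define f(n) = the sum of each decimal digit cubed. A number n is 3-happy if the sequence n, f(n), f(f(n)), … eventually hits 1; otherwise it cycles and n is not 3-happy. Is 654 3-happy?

654 → 6³ + 5³ + 4³ = 405
405 → 4³ + 0³ + 5³ = 189
189 → 1³ + 8³ + 9³ = 1242
1242 → 1³ + 2³ + 4³ + 2³ = 81
81 → 8³ + 1³ = 513
513 → 5³ + 1³ + 3³ = 153
153 → 1³ + 5³ + 3³ = 153  — 153 already seen; the sequence cycles without reaching 1.

not 3-happy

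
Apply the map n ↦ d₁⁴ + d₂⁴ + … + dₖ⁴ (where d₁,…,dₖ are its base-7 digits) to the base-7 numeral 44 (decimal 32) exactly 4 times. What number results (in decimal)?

32 = (4,4)_7 → 4⁴ + 4⁴ = 256 + 256 = 512
512 = (1,3,3,1)_7 → 1⁴ + 3⁴ + 3⁴ + 1⁴ = 1 + 81 + 81 + 1 = 164
164 = (3,2,3)_7 → 3⁴ + 2⁴ + 3⁴ = 81 + 16 + 81 = 178
178 = (3,4,3)_7 → 3⁴ + 4⁴ + 3⁴ = 81 + 256 + 81 = 418

418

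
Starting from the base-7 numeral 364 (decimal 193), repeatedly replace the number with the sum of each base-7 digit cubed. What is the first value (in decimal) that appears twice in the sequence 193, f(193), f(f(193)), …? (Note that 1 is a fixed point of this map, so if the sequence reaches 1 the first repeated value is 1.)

193 = (3,6,4)_7 → 3³ + 6³ + 4³ = 27 + 216 + 64 = 307
307 = (6,1,6)_7 → 6³ + 1³ + 6³ = 216 + 1 + 216 = 433
433 = (1,1,5,6)_7 → 1³ + 1³ + 5³ + 6³ = 1 + 1 + 125 + 216 = 343
343 = (1,0,0,0)_7 → 1³ + 0³ + 0³ + 0³ = 1 + 0 + 0 + 0 = 1  — reached the fixed point 1.
1 → 1, so 1 is the first repeated value.

1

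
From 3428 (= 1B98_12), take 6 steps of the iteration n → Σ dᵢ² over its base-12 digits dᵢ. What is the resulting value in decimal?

3428 = (1,11,9,8)_12 → 267
267 = (1,10,3)_12 → 110
110 = (9,2)_12 → 85
85 = (7,1)_12 → 50
50 = (4,2)_12 → 20
20 = (1,8)_12 → 65

65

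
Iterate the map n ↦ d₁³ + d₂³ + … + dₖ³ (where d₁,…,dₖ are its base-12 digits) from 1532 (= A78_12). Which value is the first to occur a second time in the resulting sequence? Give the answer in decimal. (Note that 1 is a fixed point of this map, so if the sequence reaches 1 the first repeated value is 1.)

1532 = (10,7,8)_12 → 1855
1855 = (1,0,10,7)_12 → 1344
1344 = (9,4,0)_12 → 793
793 = (5,6,1)_12 → 342
342 = (2,4,6)_12 → 288
288 = (2,0,0)_12 → 8
8 = (8)_12 → 512
512 = (3,6,8)_12 → 755
755 = (5,2,11)_12 → 1464
1464 = (10,2,0)_12 → 1008
1008 = (7,0,0)_12 → 343
343 = (2,4,7)_12 → 415
415 = (2,10,7)_12 → 1351
1351 = (9,4,7)_12 → 1136
1136 = (7,10,8)_12 → 1855  — 1855 already appeared earlier.

1855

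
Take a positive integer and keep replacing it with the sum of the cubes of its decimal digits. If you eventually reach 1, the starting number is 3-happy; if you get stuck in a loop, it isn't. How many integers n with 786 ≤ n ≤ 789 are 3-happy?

1

786: 786 → 1071 → 345 → 216 → 225 → 141 → 66 → 432 → 99 → 1458 → 702 → 351 → 153 → 153  (repeats 153)
787: 787 → 1198 → 1243 → 100 → 1  (reaches 1)
788: 788 → 1367 → 587 → 980 → 1241 → 74 → 407 → 407  (repeats 407)
789: 789 → 1584 → 702 → 351 → 153 → 153  (repeats 153)
3-happy: 787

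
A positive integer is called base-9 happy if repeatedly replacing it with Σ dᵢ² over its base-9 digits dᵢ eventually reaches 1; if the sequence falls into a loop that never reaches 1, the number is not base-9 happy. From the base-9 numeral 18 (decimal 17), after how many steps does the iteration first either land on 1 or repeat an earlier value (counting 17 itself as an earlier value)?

4

17 = (1,8)_9 → 1² + 8² = 65
65 = (7,2)_9 → 7² + 2² = 53
53 = (5,8)_9 → 5² + 8² = 89
89 = (1,0,8)_9 → 1² + 0² + 8² = 65  — 65 repeats.
That took 4 steps.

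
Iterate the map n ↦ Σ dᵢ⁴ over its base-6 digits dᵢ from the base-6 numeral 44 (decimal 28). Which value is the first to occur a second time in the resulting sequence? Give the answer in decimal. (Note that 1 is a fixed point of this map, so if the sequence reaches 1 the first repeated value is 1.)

81

28 = (4,4)_6 → 4⁴ + 4⁴ = 256 + 256 = 512
512 = (2,2,1,2)_6 → 2⁴ + 2⁴ + 1⁴ + 2⁴ = 16 + 16 + 1 + 16 = 49
49 = (1,2,1)_6 → 1⁴ + 2⁴ + 1⁴ = 1 + 16 + 1 = 18
18 = (3,0)_6 → 3⁴ + 0⁴ = 81 + 0 = 81
81 = (2,1,3)_6 → 2⁴ + 1⁴ + 3⁴ = 16 + 1 + 81 = 98
98 = (2,4,2)_6 → 2⁴ + 4⁴ + 2⁴ = 16 + 256 + 16 = 288
288 = (1,2,0,0)_6 → 1⁴ + 2⁴ + 0⁴ + 0⁴ = 1 + 16 + 0 + 0 = 17
17 = (2,5)_6 → 2⁴ + 5⁴ = 16 + 625 = 641
641 = (2,5,4,5)_6 → 2⁴ + 5⁴ + 4⁴ + 5⁴ = 16 + 625 + 256 + 625 = 1522
1522 = (1,1,0,1,4)_6 → 1⁴ + 1⁴ + 0⁴ + 1⁴ + 4⁴ = 1 + 1 + 0 + 1 + 256 = 259
259 = (1,1,1,1)_6 → 1⁴ + 1⁴ + 1⁴ + 1⁴ = 1 + 1 + 1 + 1 = 4
4 = (4)_6 → 4⁴ = 256
256 = (1,1,0,4)_6 → 1⁴ + 1⁴ + 0⁴ + 4⁴ = 1 + 1 + 0 + 256 = 258
258 = (1,1,1,0)_6 → 1⁴ + 1⁴ + 1⁴ + 0⁴ = 1 + 1 + 1 + 0 = 3
3 = (3)_6 → 3⁴ = 81  — 81 already appeared earlier.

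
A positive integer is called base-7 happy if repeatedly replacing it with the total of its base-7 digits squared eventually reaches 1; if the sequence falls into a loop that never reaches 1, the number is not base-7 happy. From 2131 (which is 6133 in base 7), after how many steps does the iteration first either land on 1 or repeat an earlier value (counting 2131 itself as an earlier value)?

2131 = (6,1,3,3)_7 → 6² + 1² + 3² + 3² = 36 + 1 + 9 + 9 = 55
55 = (1,0,6)_7 → 1² + 0² + 6² = 1 + 0 + 36 = 37
37 = (5,2)_7 → 5² + 2² = 25 + 4 = 29
29 = (4,1)_7 → 4² + 1² = 16 + 1 = 17
17 = (2,3)_7 → 2² + 3² = 4 + 9 = 13
13 = (1,6)_7 → 1² + 6² = 1 + 36 = 37  — 37 repeats.
That took 6 steps.

6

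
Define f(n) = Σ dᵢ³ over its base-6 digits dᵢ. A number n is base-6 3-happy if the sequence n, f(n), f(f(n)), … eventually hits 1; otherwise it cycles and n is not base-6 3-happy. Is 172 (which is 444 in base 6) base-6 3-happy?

base-6 3-happy

172 = (4,4,4)_6 → 192
192 = (5,2,0)_6 → 133
133 = (3,4,1)_6 → 92
92 = (2,3,2)_6 → 43
43 = (1,1,1)_6 → 3
3 = (3)_6 → 27
27 = (4,3)_6 → 91
91 = (2,3,1)_6 → 36
36 = (1,0,0)_6 → 1  — reached 1.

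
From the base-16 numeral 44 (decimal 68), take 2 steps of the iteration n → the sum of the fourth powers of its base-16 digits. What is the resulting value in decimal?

16

68 = (4,4)_16 → 4⁴ + 4⁴ = 512
512 = (2,0,0)_16 → 2⁴ + 0⁴ + 0⁴ = 16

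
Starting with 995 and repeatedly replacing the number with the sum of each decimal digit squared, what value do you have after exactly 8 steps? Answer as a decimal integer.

995 → 187
187 → 114
114 → 18
18 → 65
65 → 61
61 → 37
37 → 58
58 → 89

89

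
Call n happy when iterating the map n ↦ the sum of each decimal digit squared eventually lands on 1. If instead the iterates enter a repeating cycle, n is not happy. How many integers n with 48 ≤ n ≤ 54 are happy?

48: 48 → 80 → 64 → 52 → 29 → 85 → 89 → 145 → 42 → 20 → 4 → 16 → 37 → 58 → 89  — not happy
49: 49 → 97 → 130 → 10 → 1  — happy
50: 50 → 25 → 29 → 85 → 89 → 145 → 42 → 20 → 4 → 16 → 37 → 58 → 89  — not happy
51: 51 → 26 → 40 → 16 → 37 → 58 → 89 → 145 → 42 → 20 → 4 → 16  — not happy
52: 52 → 29 → 85 → 89 → 145 → 42 → 20 → 4 → 16 → 37 → 58 → 89  — not happy
53: 53 → 34 → 25 → 29 → 85 → 89 → 145 → 42 → 20 → 4 → 16 → 37 → 58 → 89  — not happy
54: 54 → 41 → 17 → 50 → 25 → 29 → 85 → 89 → 145 → 42 → 20 → 4 → 16 → 37 → 58 → 89  — not happy
happy: 49

1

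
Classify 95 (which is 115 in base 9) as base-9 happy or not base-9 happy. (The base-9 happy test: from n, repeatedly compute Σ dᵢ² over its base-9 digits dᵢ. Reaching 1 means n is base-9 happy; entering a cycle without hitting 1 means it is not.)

95 = (1,1,5)_9 → 27
27 = (3,0)_9 → 9
9 = (1,0)_9 → 1  — reached 1.

base-9 happy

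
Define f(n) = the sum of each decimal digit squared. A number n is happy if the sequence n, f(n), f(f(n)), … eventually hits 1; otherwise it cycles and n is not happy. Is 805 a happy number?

805 → 89
89 → 145
145 → 42
42 → 20
20 → 4
4 → 16
16 → 37
37 → 58
58 → 89  — 89 already seen; the sequence cycles without reaching 1.

not happy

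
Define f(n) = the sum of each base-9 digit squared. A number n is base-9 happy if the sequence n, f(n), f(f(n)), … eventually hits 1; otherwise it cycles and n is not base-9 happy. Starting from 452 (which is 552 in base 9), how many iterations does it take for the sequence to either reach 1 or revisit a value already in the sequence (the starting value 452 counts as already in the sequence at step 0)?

5

452 = (5,5,2)_9 → 54
54 = (6,0)_9 → 36
36 = (4,0)_9 → 16
16 = (1,7)_9 → 50
50 = (5,5)_9 → 50  — 50 repeats.
That took 5 steps.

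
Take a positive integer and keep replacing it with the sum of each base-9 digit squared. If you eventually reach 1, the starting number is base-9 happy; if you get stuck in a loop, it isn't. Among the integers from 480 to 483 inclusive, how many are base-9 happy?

1

480: 480 → 98 → 66 → 58 → 52 → 74 → 68 → 74  — not base-9 happy
481: 481 → 105 → 41 → 41  — not base-9 happy
482: 482 → 114 → 46 → 26 → 68 → 74 → 68  — not base-9 happy
483: 483 → 125 → 81 → 1  — base-9 happy
base-9 happy: 483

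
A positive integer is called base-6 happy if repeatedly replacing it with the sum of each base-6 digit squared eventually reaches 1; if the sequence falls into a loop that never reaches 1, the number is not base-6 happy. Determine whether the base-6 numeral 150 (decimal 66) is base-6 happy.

66 = (1,5,0)_6 → 1² + 5² + 0² = 26
26 = (4,2)_6 → 4² + 2² = 20
20 = (3,2)_6 → 3² + 2² = 13
13 = (2,1)_6 → 2² + 1² = 5
5 = (5)_6 → 5² = 25
25 = (4,1)_6 → 4² + 1² = 17
17 = (2,5)_6 → 2² + 5² = 29
29 = (4,5)_6 → 4² + 5² = 41
41 = (1,0,5)_6 → 1² + 0² + 5² = 26  — 26 already seen; the sequence cycles without reaching 1.

not base-6 happy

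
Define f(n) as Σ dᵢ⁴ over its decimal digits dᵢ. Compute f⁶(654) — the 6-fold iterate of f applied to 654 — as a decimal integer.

7444

654 → 6⁴ + 5⁴ + 4⁴ = 1296 + 625 + 256 = 2177
2177 → 2⁴ + 1⁴ + 7⁴ + 7⁴ = 16 + 1 + 2401 + 2401 = 4819
4819 → 4⁴ + 8⁴ + 1⁴ + 9⁴ = 256 + 4096 + 1 + 6561 = 10914
10914 → 1⁴ + 0⁴ + 9⁴ + 1⁴ + 4⁴ = 1 + 0 + 6561 + 1 + 256 = 6819
6819 → 6⁴ + 8⁴ + 1⁴ + 9⁴ = 1296 + 4096 + 1 + 6561 = 11954
11954 → 1⁴ + 1⁴ + 9⁴ + 5⁴ + 4⁴ = 1 + 1 + 6561 + 625 + 256 = 7444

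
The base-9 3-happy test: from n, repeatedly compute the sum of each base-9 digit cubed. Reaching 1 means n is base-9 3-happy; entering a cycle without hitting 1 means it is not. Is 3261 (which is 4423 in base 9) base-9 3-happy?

base-9 3-happy

3261 = (4,4,2,3)_9 → 4³ + 4³ + 2³ + 3³ = 163
163 = (2,0,1)_9 → 2³ + 0³ + 1³ = 9
9 = (1,0)_9 → 1³ + 0³ = 1  — reached 1.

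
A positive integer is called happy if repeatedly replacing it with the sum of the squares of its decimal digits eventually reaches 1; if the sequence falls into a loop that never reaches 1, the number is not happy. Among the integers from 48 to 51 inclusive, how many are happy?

48: 48 → 80 → 64 → 52 → 29 → 85 → 89 → 145 → 42 → 20 → 4 → 16 → 37 → 58 → 89  — not happy
49: 49 → 97 → 130 → 10 → 1  — happy
50: 50 → 25 → 29 → 85 → 89 → 145 → 42 → 20 → 4 → 16 → 37 → 58 → 89  — not happy
51: 51 → 26 → 40 → 16 → 37 → 58 → 89 → 145 → 42 → 20 → 4 → 16  — not happy
happy: 49

1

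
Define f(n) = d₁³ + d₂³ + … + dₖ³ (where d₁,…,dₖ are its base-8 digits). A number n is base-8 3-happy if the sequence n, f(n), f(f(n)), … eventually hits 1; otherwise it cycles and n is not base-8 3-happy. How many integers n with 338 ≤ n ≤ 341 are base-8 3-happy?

338: 338 → 141 → 134 → 224 → 91 → 55 → 559 → 469 → 476 → 434 → 440 → 559  (repeats 559)
339: 339 → 160 → 72 → 2 → 8 → 1  (reaches 1)
340: 340 → 197 → 152 → 35 → 91 → 55 → 559 → 469 → 476 → 434 → 440 → 559  (repeats 559)
341: 341 → 258 → 72 → 2 → 8 → 1  (reaches 1)
base-8 3-happy: 339, 341

2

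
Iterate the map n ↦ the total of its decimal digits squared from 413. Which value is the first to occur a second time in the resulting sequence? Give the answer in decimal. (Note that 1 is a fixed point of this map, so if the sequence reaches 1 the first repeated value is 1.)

413 → 4² + 1² + 3² = 16 + 1 + 9 = 26
26 → 2² + 6² = 4 + 36 = 40
40 → 4² + 0² = 16 + 0 = 16
16 → 1² + 6² = 1 + 36 = 37
37 → 3² + 7² = 9 + 49 = 58
58 → 5² + 8² = 25 + 64 = 89
89 → 8² + 9² = 64 + 81 = 145
145 → 1² + 4² + 5² = 1 + 16 + 25 = 42
42 → 4² + 2² = 16 + 4 = 20
20 → 2² + 0² = 4 + 0 = 4
4 → 4² = 16  — 16 already appeared earlier.

16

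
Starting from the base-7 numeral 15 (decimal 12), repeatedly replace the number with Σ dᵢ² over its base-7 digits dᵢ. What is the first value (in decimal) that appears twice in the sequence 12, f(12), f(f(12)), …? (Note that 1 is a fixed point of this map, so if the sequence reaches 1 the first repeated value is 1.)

12 = (1,5)_7 → 1² + 5² = 26
26 = (3,5)_7 → 3² + 5² = 34
34 = (4,6)_7 → 4² + 6² = 52
52 = (1,0,3)_7 → 1² + 0² + 3² = 10
10 = (1,3)_7 → 1² + 3² = 10  — 10 already appeared earlier.

10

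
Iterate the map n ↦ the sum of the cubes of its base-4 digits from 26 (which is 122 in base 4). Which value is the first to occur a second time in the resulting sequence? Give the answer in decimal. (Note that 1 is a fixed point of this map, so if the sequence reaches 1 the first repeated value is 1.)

26 = (1,2,2)_4 → 1³ + 2³ + 2³ = 1 + 8 + 8 = 17
17 = (1,0,1)_4 → 1³ + 0³ + 1³ = 1 + 0 + 1 = 2
2 = (2)_4 → 2³ = 8
8 = (2,0)_4 → 2³ + 0³ = 8 + 0 = 8  — 8 already appeared earlier.

8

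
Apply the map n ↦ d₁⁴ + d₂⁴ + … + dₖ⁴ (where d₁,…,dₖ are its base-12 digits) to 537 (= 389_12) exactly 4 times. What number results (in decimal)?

5664

537 = (3,8,9)_12 → 3⁴ + 8⁴ + 9⁴ = 81 + 4096 + 6561 = 10738
10738 = (6,2,6,10)_12 → 6⁴ + 2⁴ + 6⁴ + 10⁴ = 1296 + 16 + 1296 + 10000 = 12608
12608 = (7,3,6,8)_12 → 7⁴ + 3⁴ + 6⁴ + 8⁴ = 2401 + 81 + 1296 + 4096 = 7874
7874 = (4,6,8,2)_12 → 4⁴ + 6⁴ + 8⁴ + 2⁴ = 256 + 1296 + 4096 + 16 = 5664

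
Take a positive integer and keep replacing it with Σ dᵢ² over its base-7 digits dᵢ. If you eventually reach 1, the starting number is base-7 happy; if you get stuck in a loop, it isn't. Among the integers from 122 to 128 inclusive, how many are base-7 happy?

122: 122 → 22 → 10 → 10  — not base-7 happy
123: 123 → 29 → 17 → 13 → 37 → 29  — not base-7 happy
124: 124 → 38 → 34 → 52 → 10 → 10  — not base-7 happy
125: 125 → 49 → 1  — base-7 happy
126: 126 → 20 → 40 → 50 → 2 → 4 → 16 → 8 → 2  — not base-7 happy
127: 127 → 21 → 9 → 5 → 25 → 25  — not base-7 happy
128: 128 → 24 → 18 → 20 → 40 → 50 → 2 → 4 → 16 → 8 → 2  — not base-7 happy
base-7 happy: 125

1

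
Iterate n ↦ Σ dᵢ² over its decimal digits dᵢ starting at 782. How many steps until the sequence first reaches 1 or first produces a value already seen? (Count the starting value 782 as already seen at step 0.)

13

782 → 7² + 8² + 2² = 117
117 → 1² + 1² + 7² = 51
51 → 5² + 1² = 26
26 → 2² + 6² = 40
40 → 4² + 0² = 16
16 → 1² + 6² = 37
37 → 3² + 7² = 58
58 → 5² + 8² = 89
89 → 8² + 9² = 145
145 → 1² + 4² + 5² = 42
42 → 4² + 2² = 20
20 → 2² + 0² = 4
4 → 4² = 16  — 16 repeats.
That took 13 steps.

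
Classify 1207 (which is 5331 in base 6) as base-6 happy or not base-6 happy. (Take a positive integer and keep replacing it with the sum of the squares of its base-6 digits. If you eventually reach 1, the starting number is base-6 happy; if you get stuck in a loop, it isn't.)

base-6 happy

1207 = (5,3,3,1)_6 → 5² + 3² + 3² + 1² = 25 + 9 + 9 + 1 = 44
44 = (1,1,2)_6 → 1² + 1² + 2² = 1 + 1 + 4 = 6
6 = (1,0)_6 → 1² + 0² = 1 + 0 = 1  — reached 1.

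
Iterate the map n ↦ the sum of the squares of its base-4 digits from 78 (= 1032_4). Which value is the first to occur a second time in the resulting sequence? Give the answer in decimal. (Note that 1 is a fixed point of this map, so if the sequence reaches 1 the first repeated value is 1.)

1

78 = (1,0,3,2)_4 → 1² + 0² + 3² + 2² = 14
14 = (3,2)_4 → 3² + 2² = 13
13 = (3,1)_4 → 3² + 1² = 10
10 = (2,2)_4 → 2² + 2² = 8
8 = (2,0)_4 → 2² + 0² = 4
4 = (1,0)_4 → 1² + 0² = 1  — reached the fixed point 1.
1 → 1, so 1 is the first repeated value.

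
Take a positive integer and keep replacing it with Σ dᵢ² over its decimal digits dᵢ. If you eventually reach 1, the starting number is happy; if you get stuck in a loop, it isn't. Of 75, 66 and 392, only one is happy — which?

75: 75 → 74 → 65 → 61 → 37 → 58 → 89 → 145 → 42 → 20 → 4 → 16 → 37  — repeats 37 (not happy)
66: 66 → 72 → 53 → 34 → 25 → 29 → 85 → 89 → 145 → 42 → 20 → 4 → 16 → 37 → 58 → 89  — repeats 89 (not happy)
392: 392 → 94 → 97 → 130 → 10 → 1  — reaches 1 (happy)

392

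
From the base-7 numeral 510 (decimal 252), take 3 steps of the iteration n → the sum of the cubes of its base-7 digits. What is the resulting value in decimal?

252 = (5,1,0)_7 → 5³ + 1³ + 0³ = 126
126 = (2,4,0)_7 → 2³ + 4³ + 0³ = 72
72 = (1,3,2)_7 → 1³ + 3³ + 2³ = 36

36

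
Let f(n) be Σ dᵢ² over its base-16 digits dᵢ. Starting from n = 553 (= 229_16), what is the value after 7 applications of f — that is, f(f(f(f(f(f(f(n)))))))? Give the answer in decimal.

1

553 = (2,2,9)_16 → 2² + 2² + 9² = 4 + 4 + 81 = 89
89 = (5,9)_16 → 5² + 9² = 25 + 81 = 106
106 = (6,10)_16 → 6² + 10² = 36 + 100 = 136
136 = (8,8)_16 → 8² + 8² = 64 + 64 = 128
128 = (8,0)_16 → 8² + 0² = 64 + 0 = 64
64 = (4,0)_16 → 4² + 0² = 16 + 0 = 16
16 = (1,0)_16 → 1² + 0² = 1 + 0 = 1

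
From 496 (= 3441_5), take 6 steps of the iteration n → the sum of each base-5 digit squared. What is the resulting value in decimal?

4

496 = (3,4,4,1)_5 → 3² + 4² + 4² + 1² = 9 + 16 + 16 + 1 = 42
42 = (1,3,2)_5 → 1² + 3² + 2² = 1 + 9 + 4 = 14
14 = (2,4)_5 → 2² + 4² = 4 + 16 = 20
20 = (4,0)_5 → 4² + 0² = 16 + 0 = 16
16 = (3,1)_5 → 3² + 1² = 9 + 1 = 10
10 = (2,0)_5 → 2² + 0² = 4 + 0 = 4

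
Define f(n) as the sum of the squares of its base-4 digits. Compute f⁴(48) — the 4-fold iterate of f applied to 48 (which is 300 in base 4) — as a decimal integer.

4

48 = (3,0,0)_4 → 3² + 0² + 0² = 9 + 0 + 0 = 9
9 = (2,1)_4 → 2² + 1² = 4 + 1 = 5
5 = (1,1)_4 → 1² + 1² = 1 + 1 = 2
2 = (2)_4 → 2² = 4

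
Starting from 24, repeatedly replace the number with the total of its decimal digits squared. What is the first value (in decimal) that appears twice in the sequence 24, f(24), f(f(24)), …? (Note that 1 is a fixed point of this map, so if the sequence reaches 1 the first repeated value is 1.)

24 → 2² + 4² = 4 + 16 = 20
20 → 2² + 0² = 4 + 0 = 4
4 → 4² = 16
16 → 1² + 6² = 1 + 36 = 37
37 → 3² + 7² = 9 + 49 = 58
58 → 5² + 8² = 25 + 64 = 89
89 → 8² + 9² = 64 + 81 = 145
145 → 1² + 4² + 5² = 1 + 16 + 25 = 42
42 → 4² + 2² = 16 + 4 = 20  — 20 already appeared earlier.

20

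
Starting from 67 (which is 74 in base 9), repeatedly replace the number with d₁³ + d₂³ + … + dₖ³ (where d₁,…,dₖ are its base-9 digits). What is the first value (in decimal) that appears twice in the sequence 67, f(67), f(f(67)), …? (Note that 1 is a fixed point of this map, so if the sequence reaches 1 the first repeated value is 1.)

67 = (7,4)_9 → 7³ + 4³ = 343 + 64 = 407
407 = (5,0,2)_9 → 5³ + 0³ + 2³ = 125 + 0 + 8 = 133
133 = (1,5,7)_9 → 1³ + 5³ + 7³ = 1 + 125 + 343 = 469
469 = (5,7,1)_9 → 5³ + 7³ + 1³ = 125 + 343 + 1 = 469  — 469 already appeared earlier.

469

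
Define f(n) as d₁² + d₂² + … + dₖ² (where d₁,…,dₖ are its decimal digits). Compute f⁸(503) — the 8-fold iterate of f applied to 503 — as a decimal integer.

20

503 → 5² + 0² + 3² = 25 + 0 + 9 = 34
34 → 3² + 4² = 9 + 16 = 25
25 → 2² + 5² = 4 + 25 = 29
29 → 2² + 9² = 4 + 81 = 85
85 → 8² + 5² = 64 + 25 = 89
89 → 8² + 9² = 64 + 81 = 145
145 → 1² + 4² + 5² = 1 + 16 + 25 = 42
42 → 4² + 2² = 16 + 4 = 20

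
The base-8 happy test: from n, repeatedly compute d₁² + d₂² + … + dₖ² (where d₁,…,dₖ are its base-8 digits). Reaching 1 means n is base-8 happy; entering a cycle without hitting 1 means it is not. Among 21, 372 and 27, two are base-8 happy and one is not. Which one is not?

21

21: 21 → 29 → 34 → 20 → 20  — repeats 20 (not base-8 happy)
372: 372 → 77 → 27 → 18 → 8 → 1  — reaches 1 (base-8 happy)
27: 27 → 18 → 8 → 1  — reaches 1 (base-8 happy)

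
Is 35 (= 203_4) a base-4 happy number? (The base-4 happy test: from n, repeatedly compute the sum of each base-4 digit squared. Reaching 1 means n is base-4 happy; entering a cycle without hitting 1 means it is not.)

35 = (2,0,3)_4 → 13
13 = (3,1)_4 → 10
10 = (2,2)_4 → 8
8 = (2,0)_4 → 4
4 = (1,0)_4 → 1  — reached 1.

base-4 happy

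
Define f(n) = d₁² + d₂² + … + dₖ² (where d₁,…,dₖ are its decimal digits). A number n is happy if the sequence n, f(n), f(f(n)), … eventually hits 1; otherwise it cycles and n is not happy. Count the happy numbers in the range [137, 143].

137: 137 → 59 → 106 → 37 → 58 → 89 → 145 → 42 → 20 → 4 → 16 → 37  — not happy
138: 138 → 74 → 65 → 61 → 37 → 58 → 89 → 145 → 42 → 20 → 4 → 16 → 37  — not happy
139: 139 → 91 → 82 → 68 → 100 → 1  — happy
140: 140 → 17 → 50 → 25 → 29 → 85 → 89 → 145 → 42 → 20 → 4 → 16 → 37 → 58 → 89  — not happy
141: 141 → 18 → 65 → 61 → 37 → 58 → 89 → 145 → 42 → 20 → 4 → 16 → 37  — not happy
142: 142 → 21 → 5 → 25 → 29 → 85 → 89 → 145 → 42 → 20 → 4 → 16 → 37 → 58 → 89  — not happy
143: 143 → 26 → 40 → 16 → 37 → 58 → 89 → 145 → 42 → 20 → 4 → 16  — not happy
happy: 139

1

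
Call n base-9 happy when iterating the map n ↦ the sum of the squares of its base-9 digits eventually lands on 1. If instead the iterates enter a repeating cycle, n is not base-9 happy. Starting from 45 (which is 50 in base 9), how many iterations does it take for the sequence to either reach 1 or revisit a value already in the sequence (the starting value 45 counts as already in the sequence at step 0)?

45 = (5,0)_9 → 5² + 0² = 25
25 = (2,7)_9 → 2² + 7² = 53
53 = (5,8)_9 → 5² + 8² = 89
89 = (1,0,8)_9 → 1² + 0² + 8² = 65
65 = (7,2)_9 → 7² + 2² = 53  — 53 repeats.
That took 5 steps.

5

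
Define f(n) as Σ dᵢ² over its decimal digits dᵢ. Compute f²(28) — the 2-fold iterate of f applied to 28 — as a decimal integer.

100

28 → 2² + 8² = 68
68 → 6² + 8² = 100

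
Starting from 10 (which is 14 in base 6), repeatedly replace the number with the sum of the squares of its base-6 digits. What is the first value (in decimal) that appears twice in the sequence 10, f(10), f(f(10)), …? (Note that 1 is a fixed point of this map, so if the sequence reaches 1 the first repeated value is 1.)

10 = (1,4)_6 → 17
17 = (2,5)_6 → 29
29 = (4,5)_6 → 41
41 = (1,0,5)_6 → 26
26 = (4,2)_6 → 20
20 = (3,2)_6 → 13
13 = (2,1)_6 → 5
5 = (5)_6 → 25
25 = (4,1)_6 → 17  — 17 already appeared earlier.

17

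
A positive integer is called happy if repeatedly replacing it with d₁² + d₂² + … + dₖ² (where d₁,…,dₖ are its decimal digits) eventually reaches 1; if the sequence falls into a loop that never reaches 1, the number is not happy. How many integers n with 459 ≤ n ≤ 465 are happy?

1

459: 459 → 122 → 9 → 81 → 65 → 61 → 37 → 58 → 89 → 145 → 42 → 20 → 4 → 16 → 37  — not happy
460: 460 → 52 → 29 → 85 → 89 → 145 → 42 → 20 → 4 → 16 → 37 → 58 → 89  — not happy
461: 461 → 53 → 34 → 25 → 29 → 85 → 89 → 145 → 42 → 20 → 4 → 16 → 37 → 58 → 89  — not happy
462: 462 → 56 → 61 → 37 → 58 → 89 → 145 → 42 → 20 → 4 → 16 → 37  — not happy
463: 463 → 61 → 37 → 58 → 89 → 145 → 42 → 20 → 4 → 16 → 37  — not happy
464: 464 → 68 → 100 → 1  — happy
465: 465 → 77 → 98 → 145 → 42 → 20 → 4 → 16 → 37 → 58 → 89 → 145  — not happy
happy: 464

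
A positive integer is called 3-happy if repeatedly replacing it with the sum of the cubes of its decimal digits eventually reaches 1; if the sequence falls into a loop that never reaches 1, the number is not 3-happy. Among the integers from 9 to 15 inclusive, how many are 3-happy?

9: 9 → 729 → 1080 → 513 → 153 → 153  — not 3-happy
10: 10 → 1  — 3-happy
11: 11 → 2 → 8 → 512 → 134 → 92 → 737 → 713 → 371 → 371  — not 3-happy
12: 12 → 9 → 729 → 1080 → 513 → 153 → 153  — not 3-happy
13: 13 → 28 → 520 → 133 → 55 → 250 → 133  — not 3-happy
14: 14 → 65 → 341 → 92 → 737 → 713 → 371 → 371  — not 3-happy
15: 15 → 126 → 225 → 141 → 66 → 432 → 99 → 1458 → 702 → 351 → 153 → 153  — not 3-happy
3-happy: 10

1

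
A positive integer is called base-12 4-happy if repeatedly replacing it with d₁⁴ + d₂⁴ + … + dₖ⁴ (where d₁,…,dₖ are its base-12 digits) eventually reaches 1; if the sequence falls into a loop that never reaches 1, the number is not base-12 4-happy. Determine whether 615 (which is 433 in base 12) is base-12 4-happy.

not base-12 4-happy

615 = (4,3,3)_12 → 4⁴ + 3⁴ + 3⁴ = 418
418 = (2,10,10)_12 → 2⁴ + 10⁴ + 10⁴ = 20016
20016 = (11,7,0,0)_12 → 11⁴ + 7⁴ + 0⁴ + 0⁴ = 17042
17042 = (9,10,4,2)_12 → 9⁴ + 10⁴ + 4⁴ + 2⁴ = 16833
16833 = (9,8,10,9)_12 → 9⁴ + 8⁴ + 10⁴ + 9⁴ = 27218
27218 = (1,3,9,0,2)_12 → 1⁴ + 3⁴ + 9⁴ + 0⁴ + 2⁴ = 6659
6659 = (3,10,2,11)_12 → 3⁴ + 10⁴ + 2⁴ + 11⁴ = 24738
24738 = (1,2,3,9,6)_12 → 1⁴ + 2⁴ + 3⁴ + 9⁴ + 6⁴ = 7955
7955 = (4,7,2,11)_12 → 4⁴ + 7⁴ + 2⁴ + 11⁴ = 17314
17314 = (10,0,2,10)_12 → 10⁴ + 0⁴ + 2⁴ + 10⁴ = 20016  — 20016 already seen; the sequence cycles without reaching 1.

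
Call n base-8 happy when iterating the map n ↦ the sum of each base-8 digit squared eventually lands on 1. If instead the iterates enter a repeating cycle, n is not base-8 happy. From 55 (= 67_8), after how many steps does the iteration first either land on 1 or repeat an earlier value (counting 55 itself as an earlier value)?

9

55 = (6,7)_8 → 6² + 7² = 36 + 49 = 85
85 = (1,2,5)_8 → 1² + 2² + 5² = 1 + 4 + 25 = 30
30 = (3,6)_8 → 3² + 6² = 9 + 36 = 45
45 = (5,5)_8 → 5² + 5² = 25 + 25 = 50
50 = (6,2)_8 → 6² + 2² = 36 + 4 = 40
40 = (5,0)_8 → 5² + 0² = 25 + 0 = 25
25 = (3,1)_8 → 3² + 1² = 9 + 1 = 10
10 = (1,2)_8 → 1² + 2² = 1 + 4 = 5
5 = (5)_8 → 5² = 25  — 25 repeats.
That took 9 steps.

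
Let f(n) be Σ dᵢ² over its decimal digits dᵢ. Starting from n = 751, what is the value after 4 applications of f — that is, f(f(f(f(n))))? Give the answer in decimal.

751 → 7² + 5² + 1² = 49 + 25 + 1 = 75
75 → 7² + 5² = 49 + 25 = 74
74 → 7² + 4² = 49 + 16 = 65
65 → 6² + 5² = 36 + 25 = 61

61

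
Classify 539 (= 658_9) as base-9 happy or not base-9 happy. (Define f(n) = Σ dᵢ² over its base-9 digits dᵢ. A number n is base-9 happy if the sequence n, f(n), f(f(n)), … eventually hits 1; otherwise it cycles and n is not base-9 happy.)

539 = (6,5,8)_9 → 6² + 5² + 8² = 36 + 25 + 64 = 125
125 = (1,4,8)_9 → 1² + 4² + 8² = 1 + 16 + 64 = 81
81 = (1,0,0)_9 → 1² + 0² + 0² = 1 + 0 + 0 = 1  — reached 1.

base-9 happy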